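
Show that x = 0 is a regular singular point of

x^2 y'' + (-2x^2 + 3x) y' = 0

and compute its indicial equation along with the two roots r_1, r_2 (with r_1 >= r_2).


Divide by x^2 to reach normal form y'' + P_1(x) y' + P_2(x) y = 0 with P_1(x) = -2 + 3/x and P_2(x) = 0.
x = 0 is a singular point because the y'-coefficient -2 + 3/x has a pole at x = 0.
It is a regular singular point because x P_1(x) = p(x) = 3 - 2x and x^2 P_2(x) = q(x) = 0 are polynomials, hence analytic at x = 0.
p(0) = 3,  q(0) = 0.
Indicial equation: r(r-1) + p(0) r + q(0) = 0, i.e. r^2 + (p(0) - 1) r + q(0) = 0, i.e. r^2 + 2 r = 0.
Discriminant: (2)^2 - 4(0) = 4, so r = (-2 ± 2)/2.
Solving: r_1 = 0, r_2 = -2.

indicial: r^2 + 2 r = 0; roots r_1 = 0, r_2 = -2


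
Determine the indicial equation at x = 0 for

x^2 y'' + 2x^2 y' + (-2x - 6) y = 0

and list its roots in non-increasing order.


Divide by x^2 to reach normal form y'' + P_1(x) y' + P_2(x) y = 0 with P_1(x) = 2 and P_2(x) = -2/x - 6/x^2.
x = 0 is a singular point because the y-coefficient -2/x - 6/x^2 has a pole at x = 0.
It is a regular singular point because x P_1(x) = p(x) = 2x and x^2 P_2(x) = q(x) = -2x - 6 are polynomials, hence analytic at x = 0.
p(0) = 0,  q(0) = -6.
Indicial equation: r(r-1) + p(0) r + q(0) = 0, i.e. r^2 + (p(0) - 1) r + q(0) = 0, i.e. r^2 - 1 r - 6 = 0.
Discriminant: (-1)^2 - 4(-6) = 25, so r = (1 ± 5)/2.
Solving: r_1 = 3, r_2 = -2.

indicial: r^2 - 1 r - 6 = 0; roots r_1 = 3, r_2 = -2


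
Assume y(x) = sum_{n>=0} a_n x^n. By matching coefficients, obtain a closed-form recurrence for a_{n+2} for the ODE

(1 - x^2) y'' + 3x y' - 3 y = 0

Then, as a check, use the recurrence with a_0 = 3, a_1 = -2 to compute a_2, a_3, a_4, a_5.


Substitute y = sum_n a_n x^n.
(1 - 1 x^2) y'' contributes (n+2)(n+1) a_{n+2} - n(n-1) a_n at x^n.
3 x y'(x) contributes 3 n a_n at x^n.
-3 y(x) contributes -3 a_n at x^n.
Matching x^n: (n+2)(n+1) a_{n+2} + (-n(n-1) + 3 n - 3) a_n = 0.
Thus a_{n+2} = (n(n-1) - 3 n + 3) / ((n+1)(n+2)) * a_n.

Check with a_0 = 3, a_1 = -2 (apply the recurrence for n = 0, 1, 2, 3): a_0 = 3, a_1 = -2, a_2 = 9/2, a_3 = 0, a_4 = -3/8, a_5 = 0.

a_(n+2) = (n(n-1) - 3 n + 3) / ((n+1)(n+2)) * a_n; check: a_0 = 3, a_1 = -2, a_2 = 9/2, a_3 = 0, a_4 = -3/8, a_5 = 0


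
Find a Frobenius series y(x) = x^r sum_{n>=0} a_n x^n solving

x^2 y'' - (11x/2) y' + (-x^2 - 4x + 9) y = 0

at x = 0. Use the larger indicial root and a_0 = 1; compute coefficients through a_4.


Write in Frobenius form y'' + (p(x)/x) y' + (q(x)/x^2) y = 0:
  p(x) = -11/2,  q(x) = -x^2 - 4x + 9.
Indicial equation: r(r-1) + (-11/2) r + (9) = 0 -> roots r_1 = 9/2, r_2 = 2.
Take r = r_1 = 9/2. Let y(x) = x^r sum_{n>=0} a_n x^n with a_0 = 1.
Substitute y = x^r sum a_n x^n and match x^{r+n}. The recurrence is
  D(n) a_n - 4 a_{n-1} - 1 a_{n-2} = 0,  where D(n) = (r+n)(r+n-1) + (-11/2)(r+n) + (9).
  a_n = [4 a_{n-1} + 1 a_{n-2}] / D(n).
Since the indicial polynomial factors as (r - r_1)(r - r_2), D(n) = (r_1 + n - r_1)(r_1 + n - r_2) = n(n + 5/2).
Evaluating step by step (a_0 = 1):
  n = 1: D(1) = 1(1 + 5/2) = 7/2; numerator = 4(1) = 4; a_1 = (4)/(7/2) = 8/7
  n = 2: D(2) = 2(2 + 5/2) = 9; numerator = 4(8/7) + 1(1) = 39/7; a_2 = (39/7)/(9) = 13/21
  n = 3: D(3) = 3(3 + 5/2) = 33/2; numerator = 4(13/21) + 1(8/7) = 76/21; a_3 = (76/21)/(33/2) = 152/693
  n = 4: D(4) = 4(4 + 5/2) = 26; numerator = 4(152/693) + 1(13/21) = 1037/693; a_4 = (1037/693)/(26) = 1037/18018

r = 9/2; a_0 = 1; a_1 = 8/7; a_2 = 13/21; a_3 = 152/693; a_4 = 1037/18018


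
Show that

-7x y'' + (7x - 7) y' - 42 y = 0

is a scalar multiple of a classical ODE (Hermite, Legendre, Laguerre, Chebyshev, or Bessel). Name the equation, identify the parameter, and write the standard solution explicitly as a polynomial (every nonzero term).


All three coefficients share the factor -7; dividing through by -7 gives  x y'' + (1 - x) y' + 6 y = 0.
This matches the Laguerre equation x y'' + (1 - x) y' + n y = 0 with n = 6; the polynomial solution is L_6(x).
With y = sum_k a_k x^k, matching x^k gives (k+1)k a_{k+1} + (k+1) a_{k+1} - k a_k + n a_k = 0, i.e. (k+1)^2 a_{k+1} = (k - n) a_k = (k - 6) a_k. The right side vanishes at k = 6, so the series terminates at degree 6.
Standard normalization L_n(0) = 1 gives a_0 = 1. Work upward with a_{k+1} = (k - 6) a_k / (k+1)^2:
  a_1 = (0 - 6)(1) / 1^2 = -6/1 = -6
  a_2 = (1 - 6)(-6) / 2^2 = 30/4 = 15/2
  a_3 = (2 - 6)(15/2) / 3^2 = -30/9 = -10/3
  a_4 = (3 - 6)(-10/3) / 4^2 = 10/16 = 5/8
  a_5 = (4 - 6)(5/8) / 5^2 = (-5/4)/25 = -1/20
  a_6 = (5 - 6)(-1/20) / 6^2 = (1/20)/36 = 1/720
Hence L_6(x) = x^6/720 - x^5/20 + 5 x^4/8 - 10 x^3/3 + 15 x^2/2 - 6 x + 1.

L_6(x); series = x^6/720 - x^5/20 + 5 x^4/8 - 10 x^3/3 + 15 x^2/2 - 6 x + 1


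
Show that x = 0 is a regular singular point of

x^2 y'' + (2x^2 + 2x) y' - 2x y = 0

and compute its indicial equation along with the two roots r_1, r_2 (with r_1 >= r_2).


Divide by x^2 to reach normal form y'' + P_1(x) y' + P_2(x) y = 0 with P_1(x) = 2 + 2/x and P_2(x) = -2/x.
x = 0 is a singular point because the y'-coefficient 2 + 2/x has a pole at x = 0 and the y-coefficient -2/x has a pole at x = 0.
It is a regular singular point because x P_1(x) = p(x) = 2x + 2 and x^2 P_2(x) = q(x) = -2x are polynomials, hence analytic at x = 0.
p(0) = 2,  q(0) = 0.
Indicial equation: r(r-1) + p(0) r + q(0) = 0, i.e. r^2 + (p(0) - 1) r + q(0) = 0, i.e. r^2 + 1 r = 0.
Discriminant: (1)^2 - 4(0) = 1, so r = (-1 ± 1)/2.
Solving: r_1 = 0, r_2 = -1.

indicial: r^2 + 1 r = 0; roots r_1 = 0, r_2 = -1


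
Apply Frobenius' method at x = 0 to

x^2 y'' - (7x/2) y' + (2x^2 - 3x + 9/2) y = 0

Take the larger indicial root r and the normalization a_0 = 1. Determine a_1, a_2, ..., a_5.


Write in Frobenius form y'' + (p(x)/x) y' + (q(x)/x^2) y = 0:
  p(x) = -7/2,  q(x) = 2x^2 - 3x + 9/2.
Indicial equation: r(r-1) + (-7/2) r + (9/2) = 0 -> roots r_1 = 3, r_2 = 3/2.
Take r = r_1 = 3. Let y(x) = x^r sum_{n>=0} a_n x^n with a_0 = 1.
Substitute y = x^r sum a_n x^n and match x^{r+n}. The recurrence is
  D(n) a_n - 3 a_{n-1} + 2 a_{n-2} = 0,  where D(n) = (r+n)(r+n-1) + (-7/2)(r+n) + (9/2).
  a_n = [3 a_{n-1} - 2 a_{n-2}] / D(n).
Since the indicial polynomial factors as (r - r_1)(r - r_2), D(n) = (r_1 + n - r_1)(r_1 + n - r_2) = n(n + 3/2).
Evaluating step by step (a_0 = 1):
  n = 1: D(1) = 1(1 + 3/2) = 5/2; numerator = 3(1) = 3; a_1 = (3)/(5/2) = 6/5
  n = 2: D(2) = 2(2 + 3/2) = 7; numerator = 3(6/5) - 2(1) = 8/5; a_2 = (8/5)/(7) = 8/35
  n = 3: D(3) = 3(3 + 3/2) = 27/2; numerator = 3(8/35) - 2(6/5) = -12/7; a_3 = (-12/7)/(27/2) = -8/63
  n = 4: D(4) = 4(4 + 3/2) = 22; numerator = 3(-8/63) - 2(8/35) = -88/105; a_4 = (-88/105)/(22) = -4/105
  n = 5: D(5) = 5(5 + 3/2) = 65/2; numerator = 3(-4/105) - 2(-8/63) = 44/315; a_5 = (44/315)/(65/2) = 88/20475

r = 3; a_0 = 1; a_1 = 6/5; a_2 = 8/35; a_3 = -8/63; a_4 = -4/105; a_5 = 88/20475


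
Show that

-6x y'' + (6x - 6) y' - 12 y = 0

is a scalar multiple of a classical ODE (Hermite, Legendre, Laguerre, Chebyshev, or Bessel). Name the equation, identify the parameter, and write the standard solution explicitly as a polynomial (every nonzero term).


All three coefficients share the factor -6; dividing through by -6 gives  x y'' + (1 - x) y' + 2 y = 0.
This matches the Laguerre equation x y'' + (1 - x) y' + n y = 0 with n = 2; the polynomial solution is L_2(x).
With y = sum_k a_k x^k, matching x^k gives (k+1)k a_{k+1} + (k+1) a_{k+1} - k a_k + n a_k = 0, i.e. (k+1)^2 a_{k+1} = (k - n) a_k = (k - 2) a_k. The right side vanishes at k = 2, so the series terminates at degree 2.
Standard normalization L_n(0) = 1 gives a_0 = 1. Work upward with a_{k+1} = (k - 2) a_k / (k+1)^2:
  a_1 = (0 - 2)(1) / 1^2 = -2/1 = -2
  a_2 = (1 - 2)(-2) / 2^2 = 2/4 = 1/2
Hence L_2(x) = x^2/2 - 2 x + 1.

L_2(x); series = x^2/2 - 2 x + 1


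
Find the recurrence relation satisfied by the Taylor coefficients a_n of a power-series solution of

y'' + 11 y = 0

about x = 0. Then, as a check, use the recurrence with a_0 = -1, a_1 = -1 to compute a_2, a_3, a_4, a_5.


Substitute y = sum_n a_n x^n into y'' + (const) y = 0.
y''(x) = sum_{n>=0} (n+2)(n+1) a_{n+2} x^n.
The ODE becomes sum_n [(n+2)(n+1) a_{n+2} + 11 a_n] x^n = 0.
Setting each coefficient to zero gives the recurrence:
  (n+2)(n+1) a_{n+2} + 11 a_n = 0,
  a_{n+2} = -11 / ((n+1)(n+2)) a_n.

Check with a_0 = -1, a_1 = -1 (apply the recurrence for n = 0, 1, 2, 3): a_0 = -1, a_1 = -1, a_2 = 11/2, a_3 = 11/6, a_4 = -121/24, a_5 = -121/120.

a_{n+2} = -11/((n+1)(n+2)) * a_n; check: a_0 = -1, a_1 = -1, a_2 = 11/2, a_3 = 11/6, a_4 = -121/24, a_5 = -121/120


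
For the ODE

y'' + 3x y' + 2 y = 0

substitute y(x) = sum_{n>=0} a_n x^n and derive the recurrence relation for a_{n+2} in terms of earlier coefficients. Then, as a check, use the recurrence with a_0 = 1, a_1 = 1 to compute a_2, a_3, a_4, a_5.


Substitute y = sum_n a_n x^n.
y''(x) has coefficient (n+2)(n+1) a_{n+2} at x^n;
3 x y'(x) has coefficient 3 n a_n at x^n (shift);
2 y(x) has coefficient 2 a_n at x^n.
Matching x^n: (n+2)(n+1) a_{n+2} + (3n + 2) a_n = 0.
Thus a_{n+2} = (-3n - 2) / ((n+1)(n+2)) * a_n.

Check with a_0 = 1, a_1 = 1 (apply the recurrence for n = 0, 1, 2, 3): a_0 = 1, a_1 = 1, a_2 = -1, a_3 = -5/6, a_4 = 2/3, a_5 = 11/24.

a_(n+2) = (-3n - 2) / ((n+1)(n+2)) * a_n; check: a_0 = 1, a_1 = 1, a_2 = -1, a_3 = -5/6, a_4 = 2/3, a_5 = 11/24


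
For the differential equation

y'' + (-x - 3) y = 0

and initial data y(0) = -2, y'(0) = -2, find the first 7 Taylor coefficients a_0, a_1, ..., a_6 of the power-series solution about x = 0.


Ansatz: y(x) = sum_{n>=0} a_n x^n, so y'(x) = sum_{n>=1} n a_n x^(n-1) and y''(x) = sum_{n>=2} n(n-1) a_n x^(n-2).
Substitute into P(x) y'' + Q(x) y' + R(x) y = 0 with P(x) = 1, Q(x) = 0, R(x) = -x - 3, and match powers of x.
Initial conditions: a_0 = -2, a_1 = -2.
Setting the coefficient of each power of x to zero and solving order by order (substituting the coefficients already found):
  x^0: 2 a_2 - 3 a_0 = 0  ->  2 a_2 = 3 a_0 = -6  ->  a_2 = -3
  x^1: 6 a_3 - 3 a_1 - a_0 = 0  ->  6 a_3 = 3 a_1 + a_0 = -8  ->  a_3 = -4/3
  x^2: 12 a_4 - 3 a_2 - a_1 = 0  ->  12 a_4 = 3 a_2 + a_1 = -11  ->  a_4 = -11/12
  x^3: 20 a_5 - 3 a_3 - a_2 = 0  ->  20 a_5 = 3 a_3 + a_2 = -7  ->  a_5 = -7/20
  x^4: 30 a_6 - 3 a_4 - a_3 = 0  ->  30 a_6 = 3 a_4 + a_3 = -49/12  ->  a_6 = -49/360
Truncated series: y(x) = -2 - 2 x - 3 x^2 - (4/3) x^3 - (11/12) x^4 - (7/20) x^5 - (49/360) x^6 + O(x^7).

a_0 = -2; a_1 = -2; a_2 = -3; a_3 = -4/3; a_4 = -11/12; a_5 = -7/20; a_6 = -49/360


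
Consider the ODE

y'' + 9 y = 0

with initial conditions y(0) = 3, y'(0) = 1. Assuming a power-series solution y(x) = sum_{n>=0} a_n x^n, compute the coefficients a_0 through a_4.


Ansatz: y(x) = sum_{n>=0} a_n x^n, so y'(x) = sum_{n>=1} n a_n x^(n-1) and y''(x) = sum_{n>=2} n(n-1) a_n x^(n-2).
Substitute into P(x) y'' + Q(x) y' + R(x) y = 0 with P(x) = 1, Q(x) = 0, R(x) = 9, and match powers of x.
Initial conditions: a_0 = 3, a_1 = 1.
Setting the coefficient of each power of x to zero and solving order by order (substituting the coefficients already found):
  x^0: 2 a_2 + 9 a_0 = 0  ->  2 a_2 = -9 a_0 = -27  ->  a_2 = -27/2
  x^1: 6 a_3 + 9 a_1 = 0  ->  6 a_3 = -9 a_1 = -9  ->  a_3 = -3/2
  x^2: 12 a_4 + 9 a_2 = 0  ->  12 a_4 = -9 a_2 = 243/2  ->  a_4 = 81/8
Truncated series: y(x) = 3 + x - (27/2) x^2 - (3/2) x^3 + (81/8) x^4 + O(x^5).

a_0 = 3; a_1 = 1; a_2 = -27/2; a_3 = -3/2; a_4 = 81/8


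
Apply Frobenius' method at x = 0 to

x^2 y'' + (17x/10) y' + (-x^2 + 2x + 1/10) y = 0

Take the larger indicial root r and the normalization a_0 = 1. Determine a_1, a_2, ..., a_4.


Write in Frobenius form y'' + (p(x)/x) y' + (q(x)/x^2) y = 0:
  p(x) = 17/10,  q(x) = -x^2 + 2x + 1/10.
Indicial equation: r(r-1) + (17/10) r + (1/10) = 0 -> roots r_1 = -1/5, r_2 = -1/2.
Take r = r_1 = -1/5. Let y(x) = x^r sum_{n>=0} a_n x^n with a_0 = 1.
Substitute y = x^r sum a_n x^n and match x^{r+n}. The recurrence is
  D(n) a_n + 2 a_{n-1} - 1 a_{n-2} = 0,  where D(n) = (r+n)(r+n-1) + (17/10)(r+n) + (1/10).
  a_n = [-2 a_{n-1} + 1 a_{n-2}] / D(n).
Since the indicial polynomial factors as (r - r_1)(r - r_2), D(n) = (r_1 + n - r_1)(r_1 + n - r_2) = n(n + 3/10).
Evaluating step by step (a_0 = 1):
  n = 1: D(1) = 1(1 + 3/10) = 13/10; numerator = -2(1) = -2; a_1 = (-2)/(13/10) = -20/13
  n = 2: D(2) = 2(2 + 3/10) = 23/5; numerator = -2(-20/13) + 1(1) = 53/13; a_2 = (53/13)/(23/5) = 265/299
  n = 3: D(3) = 3(3 + 3/10) = 99/10; numerator = -2(265/299) + 1(-20/13) = -990/299; a_3 = (-990/299)/(99/10) = -100/299
  n = 4: D(4) = 4(4 + 3/10) = 86/5; numerator = -2(-100/299) + 1(265/299) = 465/299; a_4 = (465/299)/(86/5) = 2325/25714

r = -1/5; a_0 = 1; a_1 = -20/13; a_2 = 265/299; a_3 = -100/299; a_4 = 2325/25714


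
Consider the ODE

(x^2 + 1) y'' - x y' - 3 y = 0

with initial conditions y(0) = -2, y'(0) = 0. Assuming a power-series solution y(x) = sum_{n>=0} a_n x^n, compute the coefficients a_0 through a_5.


Ansatz: y(x) = sum_{n>=0} a_n x^n, so y'(x) = sum_{n>=1} n a_n x^(n-1) and y''(x) = sum_{n>=2} n(n-1) a_n x^(n-2).
Substitute into P(x) y'' + Q(x) y' + R(x) y = 0 with P(x) = x^2 + 1, Q(x) = -x, R(x) = -3, and match powers of x.
Initial conditions: a_0 = -2, a_1 = 0.
Setting the coefficient of each power of x to zero and solving order by order (substituting the coefficients already found):
  x^0: 2 a_2 - 3 a_0 = 0  ->  2 a_2 = 3 a_0 = -6  ->  a_2 = -3
  x^1: 6 a_3 - 4 a_1 = 0  ->  6 a_3 = 4 a_1 = 0  ->  a_3 = 0
  x^2: 12 a_4 - 3 a_2 = 0  ->  12 a_4 = 3 a_2 = -9  ->  a_4 = -3/4
  x^3: 20 a_5 = 0  ->  a_5 = 0
Truncated series: y(x) = -2 - 3 x^2 - (3/4) x^4 + O(x^6).

a_0 = -2; a_1 = 0; a_2 = -3; a_3 = 0; a_4 = -3/4; a_5 = 0


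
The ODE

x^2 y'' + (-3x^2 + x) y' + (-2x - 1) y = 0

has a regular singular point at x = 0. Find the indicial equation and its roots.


Divide by x^2 to reach normal form y'' + P_1(x) y' + P_2(x) y = 0 with P_1(x) = -3 + 1/x and P_2(x) = -2/x - 1/x^2.
x = 0 is a singular point because the y'-coefficient -3 + 1/x has a pole at x = 0 and the y-coefficient -2/x - 1/x^2 has a pole at x = 0.
It is a regular singular point because x P_1(x) = p(x) = 1 - 3x and x^2 P_2(x) = q(x) = -2x - 1 are polynomials, hence analytic at x = 0.
p(0) = 1,  q(0) = -1.
Indicial equation: r(r-1) + p(0) r + q(0) = 0, i.e. r^2 + (p(0) - 1) r + q(0) = 0, i.e. r^2 - 1 = 0.
Discriminant: (0)^2 - 4(-1) = 4, so r = (0 ± 2)/2.
Solving: r_1 = 1, r_2 = -1.

indicial: r^2 - 1 = 0; roots r_1 = 1, r_2 = -1


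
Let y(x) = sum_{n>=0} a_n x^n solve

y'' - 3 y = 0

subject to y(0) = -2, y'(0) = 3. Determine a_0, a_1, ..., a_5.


Ansatz: y(x) = sum_{n>=0} a_n x^n, so y'(x) = sum_{n>=1} n a_n x^(n-1) and y''(x) = sum_{n>=2} n(n-1) a_n x^(n-2).
Substitute into P(x) y'' + Q(x) y' + R(x) y = 0 with P(x) = 1, Q(x) = 0, R(x) = -3, and match powers of x.
Initial conditions: a_0 = -2, a_1 = 3.
Setting the coefficient of each power of x to zero and solving order by order (substituting the coefficients already found):
  x^0: 2 a_2 - 3 a_0 = 0  ->  2 a_2 = 3 a_0 = -6  ->  a_2 = -3
  x^1: 6 a_3 - 3 a_1 = 0  ->  6 a_3 = 3 a_1 = 9  ->  a_3 = 3/2
  x^2: 12 a_4 - 3 a_2 = 0  ->  12 a_4 = 3 a_2 = -9  ->  a_4 = -3/4
  x^3: 20 a_5 - 3 a_3 = 0  ->  20 a_5 = 3 a_3 = 9/2  ->  a_5 = 9/40
Truncated series: y(x) = -2 + 3 x - 3 x^2 + (3/2) x^3 - (3/4) x^4 + (9/40) x^5 + O(x^6).

a_0 = -2; a_1 = 3; a_2 = -3; a_3 = 3/2; a_4 = -3/4; a_5 = 9/40


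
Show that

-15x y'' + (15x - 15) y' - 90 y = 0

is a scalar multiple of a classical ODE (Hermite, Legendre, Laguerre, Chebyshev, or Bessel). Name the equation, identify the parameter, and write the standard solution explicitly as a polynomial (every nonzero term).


All three coefficients share the factor -15; dividing through by -15 gives  x y'' + (1 - x) y' + 6 y = 0.
This matches the Laguerre equation x y'' + (1 - x) y' + n y = 0 with n = 6; the polynomial solution is L_6(x).
With y = sum_k a_k x^k, matching x^k gives (k+1)k a_{k+1} + (k+1) a_{k+1} - k a_k + n a_k = 0, i.e. (k+1)^2 a_{k+1} = (k - n) a_k = (k - 6) a_k. The right side vanishes at k = 6, so the series terminates at degree 6.
Standard normalization L_n(0) = 1 gives a_0 = 1. Work upward with a_{k+1} = (k - 6) a_k / (k+1)^2:
  a_1 = (0 - 6)(1) / 1^2 = -6/1 = -6
  a_2 = (1 - 6)(-6) / 2^2 = 30/4 = 15/2
  a_3 = (2 - 6)(15/2) / 3^2 = -30/9 = -10/3
  a_4 = (3 - 6)(-10/3) / 4^2 = 10/16 = 5/8
  a_5 = (4 - 6)(5/8) / 5^2 = (-5/4)/25 = -1/20
  a_6 = (5 - 6)(-1/20) / 6^2 = (1/20)/36 = 1/720
Hence L_6(x) = x^6/720 - x^5/20 + 5 x^4/8 - 10 x^3/3 + 15 x^2/2 - 6 x + 1.

L_6(x); series = x^6/720 - x^5/20 + 5 x^4/8 - 10 x^3/3 + 15 x^2/2 - 6 x + 1


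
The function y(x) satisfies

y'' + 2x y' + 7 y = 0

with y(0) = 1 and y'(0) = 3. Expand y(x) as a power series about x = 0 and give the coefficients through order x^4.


Ansatz: y(x) = sum_{n>=0} a_n x^n, so y'(x) = sum_{n>=1} n a_n x^(n-1) and y''(x) = sum_{n>=2} n(n-1) a_n x^(n-2).
Substitute into P(x) y'' + Q(x) y' + R(x) y = 0 with P(x) = 1, Q(x) = 2x, R(x) = 7, and match powers of x.
Initial conditions: a_0 = 1, a_1 = 3.
Setting the coefficient of each power of x to zero and solving order by order (substituting the coefficients already found):
  x^0: 2 a_2 + 7 a_0 = 0  ->  2 a_2 = -7 a_0 = -7  ->  a_2 = -7/2
  x^1: 6 a_3 + 9 a_1 = 0  ->  6 a_3 = -9 a_1 = -27  ->  a_3 = -9/2
  x^2: 12 a_4 + 11 a_2 = 0  ->  12 a_4 = -11 a_2 = 77/2  ->  a_4 = 77/24
Truncated series: y(x) = 1 + 3 x - (7/2) x^2 - (9/2) x^3 + (77/24) x^4 + O(x^5).

a_0 = 1; a_1 = 3; a_2 = -7/2; a_3 = -9/2; a_4 = 77/24


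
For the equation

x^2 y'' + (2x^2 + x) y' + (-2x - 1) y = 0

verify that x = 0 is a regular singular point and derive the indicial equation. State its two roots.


Divide by x^2 to reach normal form y'' + P_1(x) y' + P_2(x) y = 0 with P_1(x) = 2 + 1/x and P_2(x) = -2/x - 1/x^2.
x = 0 is a singular point because the y'-coefficient 2 + 1/x has a pole at x = 0 and the y-coefficient -2/x - 1/x^2 has a pole at x = 0.
It is a regular singular point because x P_1(x) = p(x) = 2x + 1 and x^2 P_2(x) = q(x) = -2x - 1 are polynomials, hence analytic at x = 0.
p(0) = 1,  q(0) = -1.
Indicial equation: r(r-1) + p(0) r + q(0) = 0, i.e. r^2 + (p(0) - 1) r + q(0) = 0, i.e. r^2 - 1 = 0.
Discriminant: (0)^2 - 4(-1) = 4, so r = (0 ± 2)/2.
Solving: r_1 = 1, r_2 = -1.

indicial: r^2 - 1 = 0; roots r_1 = 1, r_2 = -1


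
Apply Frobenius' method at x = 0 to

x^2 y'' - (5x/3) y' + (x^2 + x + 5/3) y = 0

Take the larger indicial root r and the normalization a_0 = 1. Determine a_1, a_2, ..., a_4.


Write in Frobenius form y'' + (p(x)/x) y' + (q(x)/x^2) y = 0:
  p(x) = -5/3,  q(x) = x^2 + x + 5/3.
Indicial equation: r(r-1) + (-5/3) r + (5/3) = 0 -> roots r_1 = 5/3, r_2 = 1.
Take r = r_1 = 5/3. Let y(x) = x^r sum_{n>=0} a_n x^n with a_0 = 1.
Substitute y = x^r sum a_n x^n and match x^{r+n}. The recurrence is
  D(n) a_n + 1 a_{n-1} + 1 a_{n-2} = 0,  where D(n) = (r+n)(r+n-1) + (-5/3)(r+n) + (5/3).
  a_n = [-1 a_{n-1} - 1 a_{n-2}] / D(n).
Since the indicial polynomial factors as (r - r_1)(r - r_2), D(n) = (r_1 + n - r_1)(r_1 + n - r_2) = n(n + 2/3).
Evaluating step by step (a_0 = 1):
  n = 1: D(1) = 1(1 + 2/3) = 5/3; numerator = -1(1) = -1; a_1 = (-1)/(5/3) = -3/5
  n = 2: D(2) = 2(2 + 2/3) = 16/3; numerator = -1(-3/5) - 1(1) = -2/5; a_2 = (-2/5)/(16/3) = -3/40
  n = 3: D(3) = 3(3 + 2/3) = 11; numerator = -1(-3/40) - 1(-3/5) = 27/40; a_3 = (27/40)/(11) = 27/440
  n = 4: D(4) = 4(4 + 2/3) = 56/3; numerator = -1(27/440) - 1(-3/40) = 3/220; a_4 = (3/220)/(56/3) = 9/12320

r = 5/3; a_0 = 1; a_1 = -3/5; a_2 = -3/40; a_3 = 27/440; a_4 = 9/12320


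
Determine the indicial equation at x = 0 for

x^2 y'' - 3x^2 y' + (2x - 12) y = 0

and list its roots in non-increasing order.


Divide by x^2 to reach normal form y'' + P_1(x) y' + P_2(x) y = 0 with P_1(x) = -3 and P_2(x) = 2/x - 12/x^2.
x = 0 is a singular point because the y-coefficient 2/x - 12/x^2 has a pole at x = 0.
It is a regular singular point because x P_1(x) = p(x) = -3x and x^2 P_2(x) = q(x) = 2x - 12 are polynomials, hence analytic at x = 0.
p(0) = 0,  q(0) = -12.
Indicial equation: r(r-1) + p(0) r + q(0) = 0, i.e. r^2 + (p(0) - 1) r + q(0) = 0, i.e. r^2 - 1 r - 12 = 0.
Discriminant: (-1)^2 - 4(-12) = 49, so r = (1 ± 7)/2.
Solving: r_1 = 4, r_2 = -3.

indicial: r^2 - 1 r - 12 = 0; roots r_1 = 4, r_2 = -3


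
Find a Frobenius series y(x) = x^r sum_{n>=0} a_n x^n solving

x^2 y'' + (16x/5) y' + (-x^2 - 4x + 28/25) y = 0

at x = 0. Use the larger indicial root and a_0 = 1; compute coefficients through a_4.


Write in Frobenius form y'' + (p(x)/x) y' + (q(x)/x^2) y = 0:
  p(x) = 16/5,  q(x) = -x^2 - 4x + 28/25.
Indicial equation: r(r-1) + (16/5) r + (28/25) = 0 -> roots r_1 = -4/5, r_2 = -7/5.
Take r = r_1 = -4/5. Let y(x) = x^r sum_{n>=0} a_n x^n with a_0 = 1.
Substitute y = x^r sum a_n x^n and match x^{r+n}. The recurrence is
  D(n) a_n - 4 a_{n-1} - 1 a_{n-2} = 0,  where D(n) = (r+n)(r+n-1) + (16/5)(r+n) + (28/25).
  a_n = [4 a_{n-1} + 1 a_{n-2}] / D(n).
Since the indicial polynomial factors as (r - r_1)(r - r_2), D(n) = (r_1 + n - r_1)(r_1 + n - r_2) = n(n + 3/5).
Evaluating step by step (a_0 = 1):
  n = 1: D(1) = 1(1 + 3/5) = 8/5; numerator = 4(1) = 4; a_1 = (4)/(8/5) = 5/2
  n = 2: D(2) = 2(2 + 3/5) = 26/5; numerator = 4(5/2) + 1(1) = 11; a_2 = (11)/(26/5) = 55/26
  n = 3: D(3) = 3(3 + 3/5) = 54/5; numerator = 4(55/26) + 1(5/2) = 285/26; a_3 = (285/26)/(54/5) = 475/468
  n = 4: D(4) = 4(4 + 3/5) = 92/5; numerator = 4(475/468) + 1(55/26) = 1445/234; a_4 = (1445/234)/(92/5) = 7225/21528

r = -4/5; a_0 = 1; a_1 = 5/2; a_2 = 55/26; a_3 = 475/468; a_4 = 7225/21528


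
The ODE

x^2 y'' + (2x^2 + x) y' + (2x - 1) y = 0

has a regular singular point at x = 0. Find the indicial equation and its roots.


Divide by x^2 to reach normal form y'' + P_1(x) y' + P_2(x) y = 0 with P_1(x) = 2 + 1/x and P_2(x) = 2/x - 1/x^2.
x = 0 is a singular point because the y'-coefficient 2 + 1/x has a pole at x = 0 and the y-coefficient 2/x - 1/x^2 has a pole at x = 0.
It is a regular singular point because x P_1(x) = p(x) = 2x + 1 and x^2 P_2(x) = q(x) = 2x - 1 are polynomials, hence analytic at x = 0.
p(0) = 1,  q(0) = -1.
Indicial equation: r(r-1) + p(0) r + q(0) = 0, i.e. r^2 + (p(0) - 1) r + q(0) = 0, i.e. r^2 - 1 = 0.
Discriminant: (0)^2 - 4(-1) = 4, so r = (0 ± 2)/2.
Solving: r_1 = 1, r_2 = -1.

indicial: r^2 - 1 = 0; roots r_1 = 1, r_2 = -1


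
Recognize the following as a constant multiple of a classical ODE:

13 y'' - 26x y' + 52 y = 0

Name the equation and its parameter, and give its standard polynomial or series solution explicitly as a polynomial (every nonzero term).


All three coefficients share the factor 13; dividing through by 13 gives  y'' - 2x y' + 4 y = 0.
This matches the Hermite equation y'' - 2x y' + 2n y = 0 with 2n = 4, so n = 2; the polynomial solution is H_2(x).
With y = sum_k a_k x^k, matching x^k gives (k+2)(k+1) a_{k+2} = 2(k - n) a_k = 2(k - 2) a_k. The right side vanishes at k = 2, so the series with the parity of 2 terminates at degree 2.
Standard normalization: leading coefficient of H_n is 2^n, so a_2 = 2^2 = 4. Work downward with a_k = (k+1)(k+2) a_{k+2} / (2(k - n)):
  a_0 = (1)(2)(4) / (2(0 - 2)) = 8/(-4) = -2
Hence H_2(x) = 4 x^2 - 2.

H_2(x); series = 4 x^2 - 2


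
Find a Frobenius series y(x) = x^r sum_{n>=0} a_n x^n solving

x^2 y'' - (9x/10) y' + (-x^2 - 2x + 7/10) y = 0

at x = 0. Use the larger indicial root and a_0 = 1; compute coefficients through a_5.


Write in Frobenius form y'' + (p(x)/x) y' + (q(x)/x^2) y = 0:
  p(x) = -9/10,  q(x) = -x^2 - 2x + 7/10.
Indicial equation: r(r-1) + (-9/10) r + (7/10) = 0 -> roots r_1 = 7/5, r_2 = 1/2.
Take r = r_1 = 7/5. Let y(x) = x^r sum_{n>=0} a_n x^n with a_0 = 1.
Substitute y = x^r sum a_n x^n and match x^{r+n}. The recurrence is
  D(n) a_n - 2 a_{n-1} - 1 a_{n-2} = 0,  where D(n) = (r+n)(r+n-1) + (-9/10)(r+n) + (7/10).
  a_n = [2 a_{n-1} + 1 a_{n-2}] / D(n).
Since the indicial polynomial factors as (r - r_1)(r - r_2), D(n) = (r_1 + n - r_1)(r_1 + n - r_2) = n(n + 9/10).
Evaluating step by step (a_0 = 1):
  n = 1: D(1) = 1(1 + 9/10) = 19/10; numerator = 2(1) = 2; a_1 = (2)/(19/10) = 20/19
  n = 2: D(2) = 2(2 + 9/10) = 29/5; numerator = 2(20/19) + 1(1) = 59/19; a_2 = (59/19)/(29/5) = 295/551
  n = 3: D(3) = 3(3 + 9/10) = 117/10; numerator = 2(295/551) + 1(20/19) = 1170/551; a_3 = (1170/551)/(117/10) = 100/551
  n = 4: D(4) = 4(4 + 9/10) = 98/5; numerator = 2(100/551) + 1(295/551) = 495/551; a_4 = (495/551)/(98/5) = 2475/53998
  n = 5: D(5) = 5(5 + 9/10) = 59/2; numerator = 2(2475/53998) + 1(100/551) = 7375/26999; a_5 = (7375/26999)/(59/2) = 250/26999

r = 7/5; a_0 = 1; a_1 = 20/19; a_2 = 295/551; a_3 = 100/551; a_4 = 2475/53998; a_5 = 250/26999


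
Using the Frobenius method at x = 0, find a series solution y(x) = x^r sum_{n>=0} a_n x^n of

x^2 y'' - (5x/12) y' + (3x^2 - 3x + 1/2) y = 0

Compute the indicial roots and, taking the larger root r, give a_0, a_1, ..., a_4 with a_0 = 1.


Write in Frobenius form y'' + (p(x)/x) y' + (q(x)/x^2) y = 0:
  p(x) = -5/12,  q(x) = 3x^2 - 3x + 1/2.
Indicial equation: r(r-1) + (-5/12) r + (1/2) = 0 -> roots r_1 = 3/4, r_2 = 2/3.
Take r = r_1 = 3/4. Let y(x) = x^r sum_{n>=0} a_n x^n with a_0 = 1.
Substitute y = x^r sum a_n x^n and match x^{r+n}. The recurrence is
  D(n) a_n - 3 a_{n-1} + 3 a_{n-2} = 0,  where D(n) = (r+n)(r+n-1) + (-5/12)(r+n) + (1/2).
  a_n = [3 a_{n-1} - 3 a_{n-2}] / D(n).
Since the indicial polynomial factors as (r - r_1)(r - r_2), D(n) = (r_1 + n - r_1)(r_1 + n - r_2) = n(n + 1/12).
Evaluating step by step (a_0 = 1):
  n = 1: D(1) = 1(1 + 1/12) = 13/12; numerator = 3(1) = 3; a_1 = (3)/(13/12) = 36/13
  n = 2: D(2) = 2(2 + 1/12) = 25/6; numerator = 3(36/13) - 3(1) = 69/13; a_2 = (69/13)/(25/6) = 414/325
  n = 3: D(3) = 3(3 + 1/12) = 37/4; numerator = 3(414/325) - 3(36/13) = -1458/325; a_3 = (-1458/325)/(37/4) = -5832/12025
  n = 4: D(4) = 4(4 + 1/12) = 49/3; numerator = 3(-5832/12025) - 3(414/325) = -2538/481; a_4 = (-2538/481)/(49/3) = -7614/23569

r = 3/4; a_0 = 1; a_1 = 36/13; a_2 = 414/325; a_3 = -5832/12025; a_4 = -7614/23569


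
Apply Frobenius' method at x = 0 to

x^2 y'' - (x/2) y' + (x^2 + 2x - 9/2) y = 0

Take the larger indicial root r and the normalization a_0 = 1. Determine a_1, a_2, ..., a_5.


Write in Frobenius form y'' + (p(x)/x) y' + (q(x)/x^2) y = 0:
  p(x) = -1/2,  q(x) = x^2 + 2x - 9/2.
Indicial equation: r(r-1) + (-1/2) r + (-9/2) = 0 -> roots r_1 = 3, r_2 = -3/2.
Take r = r_1 = 3. Let y(x) = x^r sum_{n>=0} a_n x^n with a_0 = 1.
Substitute y = x^r sum a_n x^n and match x^{r+n}. The recurrence is
  D(n) a_n + 2 a_{n-1} + 1 a_{n-2} = 0,  where D(n) = (r+n)(r+n-1) + (-1/2)(r+n) + (-9/2).
  a_n = [-2 a_{n-1} - 1 a_{n-2}] / D(n).
Since the indicial polynomial factors as (r - r_1)(r - r_2), D(n) = (r_1 + n - r_1)(r_1 + n - r_2) = n(n + 9/2).
Evaluating step by step (a_0 = 1):
  n = 1: D(1) = 1(1 + 9/2) = 11/2; numerator = -2(1) = -2; a_1 = (-2)/(11/2) = -4/11
  n = 2: D(2) = 2(2 + 9/2) = 13; numerator = -2(-4/11) - 1(1) = -3/11; a_2 = (-3/11)/(13) = -3/143
  n = 3: D(3) = 3(3 + 9/2) = 45/2; numerator = -2(-3/143) - 1(-4/11) = 58/143; a_3 = (58/143)/(45/2) = 116/6435
  n = 4: D(4) = 4(4 + 9/2) = 34; numerator = -2(116/6435) - 1(-3/143) = -97/6435; a_4 = (-97/6435)/(34) = -97/218790
  n = 5: D(5) = 5(5 + 9/2) = 95/2; numerator = -2(-97/218790) - 1(116/6435) = -125/7293; a_5 = (-125/7293)/(95/2) = -50/138567

r = 3; a_0 = 1; a_1 = -4/11; a_2 = -3/143; a_3 = 116/6435; a_4 = -97/218790; a_5 = -50/138567


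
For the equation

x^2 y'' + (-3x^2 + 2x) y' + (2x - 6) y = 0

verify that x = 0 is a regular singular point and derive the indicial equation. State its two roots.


Divide by x^2 to reach normal form y'' + P_1(x) y' + P_2(x) y = 0 with P_1(x) = -3 + 2/x and P_2(x) = 2/x - 6/x^2.
x = 0 is a singular point because the y'-coefficient -3 + 2/x has a pole at x = 0 and the y-coefficient 2/x - 6/x^2 has a pole at x = 0.
It is a regular singular point because x P_1(x) = p(x) = 2 - 3x and x^2 P_2(x) = q(x) = 2x - 6 are polynomials, hence analytic at x = 0.
p(0) = 2,  q(0) = -6.
Indicial equation: r(r-1) + p(0) r + q(0) = 0, i.e. r^2 + (p(0) - 1) r + q(0) = 0, i.e. r^2 + 1 r - 6 = 0.
Discriminant: (1)^2 - 4(-6) = 25, so r = (-1 ± 5)/2.
Solving: r_1 = 2, r_2 = -3.

indicial: r^2 + 1 r - 6 = 0; roots r_1 = 2, r_2 = -3


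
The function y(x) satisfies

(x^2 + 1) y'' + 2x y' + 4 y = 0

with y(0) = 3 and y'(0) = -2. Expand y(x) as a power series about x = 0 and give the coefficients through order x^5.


Ansatz: y(x) = sum_{n>=0} a_n x^n, so y'(x) = sum_{n>=1} n a_n x^(n-1) and y''(x) = sum_{n>=2} n(n-1) a_n x^(n-2).
Substitute into P(x) y'' + Q(x) y' + R(x) y = 0 with P(x) = x^2 + 1, Q(x) = 2x, R(x) = 4, and match powers of x.
Initial conditions: a_0 = 3, a_1 = -2.
Setting the coefficient of each power of x to zero and solving order by order (substituting the coefficients already found):
  x^0: 2 a_2 + 4 a_0 = 0  ->  2 a_2 = -4 a_0 = -12  ->  a_2 = -6
  x^1: 6 a_3 + 6 a_1 = 0  ->  6 a_3 = -6 a_1 = 12  ->  a_3 = 2
  x^2: 12 a_4 + 10 a_2 = 0  ->  12 a_4 = -10 a_2 = 60  ->  a_4 = 5
  x^3: 20 a_5 + 16 a_3 = 0  ->  20 a_5 = -16 a_3 = -32  ->  a_5 = -8/5
Truncated series: y(x) = 3 - 2 x - 6 x^2 + 2 x^3 + 5 x^4 - (8/5) x^5 + O(x^6).

a_0 = 3; a_1 = -2; a_2 = -6; a_3 = 2; a_4 = 5; a_5 = -8/5


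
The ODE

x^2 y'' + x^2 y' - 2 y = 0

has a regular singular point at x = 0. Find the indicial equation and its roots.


Divide by x^2 to reach normal form y'' + P_1(x) y' + P_2(x) y = 0 with P_1(x) = 1 and P_2(x) = -2/x^2.
x = 0 is a singular point because the y-coefficient -2/x^2 has a pole at x = 0.
It is a regular singular point because x P_1(x) = p(x) = x and x^2 P_2(x) = q(x) = -2 are polynomials, hence analytic at x = 0.
p(0) = 0,  q(0) = -2.
Indicial equation: r(r-1) + p(0) r + q(0) = 0, i.e. r^2 + (p(0) - 1) r + q(0) = 0, i.e. r^2 - 1 r - 2 = 0.
Discriminant: (-1)^2 - 4(-2) = 9, so r = (1 ± 3)/2.
Solving: r_1 = 2, r_2 = -1.

indicial: r^2 - 1 r - 2 = 0; roots r_1 = 2, r_2 = -1


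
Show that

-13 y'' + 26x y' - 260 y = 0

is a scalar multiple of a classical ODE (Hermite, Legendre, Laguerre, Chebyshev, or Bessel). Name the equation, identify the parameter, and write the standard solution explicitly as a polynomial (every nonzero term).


All three coefficients share the factor -13; dividing through by -13 gives  y'' - 2x y' + 20 y = 0.
This matches the Hermite equation y'' - 2x y' + 2n y = 0 with 2n = 20, so n = 10; the polynomial solution is H_10(x).
With y = sum_k a_k x^k, matching x^k gives (k+2)(k+1) a_{k+2} = 2(k - n) a_k = 2(k - 10) a_k. The right side vanishes at k = 10, so the series with the parity of 10 terminates at degree 10.
Standard normalization: leading coefficient of H_n is 2^n, so a_10 = 2^10 = 1024. Work downward with a_k = (k+1)(k+2) a_{k+2} / (2(k - n)):
  a_8 = (9)(10)(1024) / (2(8 - 10)) = 92160/(-4) = -23040
  a_6 = (7)(8)(-23040) / (2(6 - 10)) = -1290240/(-8) = 161280
  a_4 = (5)(6)(161280) / (2(4 - 10)) = 4838400/(-12) = -403200
  a_2 = (3)(4)(-403200) / (2(2 - 10)) = -4838400/(-16) = 302400
  a_0 = (1)(2)(302400) / (2(0 - 10)) = 604800/(-20) = -30240
Hence H_10(x) = 1024 x^10 - 23040 x^8 + 161280 x^6 - 403200 x^4 + 302400 x^2 - 30240.

H_10(x); series = 1024 x^10 - 23040 x^8 + 161280 x^6 - 403200 x^4 + 302400 x^2 - 30240


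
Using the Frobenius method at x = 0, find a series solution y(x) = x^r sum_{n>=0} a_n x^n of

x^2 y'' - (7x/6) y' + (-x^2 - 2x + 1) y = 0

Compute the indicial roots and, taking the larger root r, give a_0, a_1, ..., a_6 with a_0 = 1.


Write in Frobenius form y'' + (p(x)/x) y' + (q(x)/x^2) y = 0:
  p(x) = -7/6,  q(x) = -x^2 - 2x + 1.
Indicial equation: r(r-1) + (-7/6) r + (1) = 0 -> roots r_1 = 3/2, r_2 = 2/3.
Take r = r_1 = 3/2. Let y(x) = x^r sum_{n>=0} a_n x^n with a_0 = 1.
Substitute y = x^r sum a_n x^n and match x^{r+n}. The recurrence is
  D(n) a_n - 2 a_{n-1} - 1 a_{n-2} = 0,  where D(n) = (r+n)(r+n-1) + (-7/6)(r+n) + (1).
  a_n = [2 a_{n-1} + 1 a_{n-2}] / D(n).
Since the indicial polynomial factors as (r - r_1)(r - r_2), D(n) = (r_1 + n - r_1)(r_1 + n - r_2) = n(n + 5/6).
Evaluating step by step (a_0 = 1):
  n = 1: D(1) = 1(1 + 5/6) = 11/6; numerator = 2(1) = 2; a_1 = (2)/(11/6) = 12/11
  n = 2: D(2) = 2(2 + 5/6) = 17/3; numerator = 2(12/11) + 1(1) = 35/11; a_2 = (35/11)/(17/3) = 105/187
  n = 3: D(3) = 3(3 + 5/6) = 23/2; numerator = 2(105/187) + 1(12/11) = 414/187; a_3 = (414/187)/(23/2) = 36/187
  n = 4: D(4) = 4(4 + 5/6) = 58/3; numerator = 2(36/187) + 1(105/187) = 177/187; a_4 = (177/187)/(58/3) = 531/10846
  n = 5: D(5) = 5(5 + 5/6) = 175/6; numerator = 2(531/10846) + 1(36/187) = 1575/5423; a_5 = (1575/5423)/(175/6) = 54/5423
  n = 6: D(6) = 6(6 + 5/6) = 41; numerator = 2(54/5423) + 1(531/10846) = 747/10846; a_6 = (747/10846)/(41) = 747/444686

r = 3/2; a_0 = 1; a_1 = 12/11; a_2 = 105/187; a_3 = 36/187; a_4 = 531/10846; a_5 = 54/5423; a_6 = 747/444686


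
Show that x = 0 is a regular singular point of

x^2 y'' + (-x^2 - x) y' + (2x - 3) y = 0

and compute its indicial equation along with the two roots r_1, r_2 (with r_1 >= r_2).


Divide by x^2 to reach normal form y'' + P_1(x) y' + P_2(x) y = 0 with P_1(x) = -1 - 1/x and P_2(x) = 2/x - 3/x^2.
x = 0 is a singular point because the y'-coefficient -1 - 1/x has a pole at x = 0 and the y-coefficient 2/x - 3/x^2 has a pole at x = 0.
It is a regular singular point because x P_1(x) = p(x) = -x - 1 and x^2 P_2(x) = q(x) = 2x - 3 are polynomials, hence analytic at x = 0.
p(0) = -1,  q(0) = -3.
Indicial equation: r(r-1) + p(0) r + q(0) = 0, i.e. r^2 + (p(0) - 1) r + q(0) = 0, i.e. r^2 - 2 r - 3 = 0.
Discriminant: (-2)^2 - 4(-3) = 16, so r = (2 ± 4)/2.
Solving: r_1 = 3, r_2 = -1.

indicial: r^2 - 2 r - 3 = 0; roots r_1 = 3, r_2 = -1


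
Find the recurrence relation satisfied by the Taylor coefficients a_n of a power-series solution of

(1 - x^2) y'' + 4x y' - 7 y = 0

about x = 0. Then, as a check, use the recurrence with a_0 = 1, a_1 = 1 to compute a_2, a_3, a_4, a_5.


Substitute y = sum_n a_n x^n.
(1 - 1 x^2) y'' contributes (n+2)(n+1) a_{n+2} - n(n-1) a_n at x^n.
4 x y'(x) contributes 4 n a_n at x^n.
-7 y(x) contributes -7 a_n at x^n.
Matching x^n: (n+2)(n+1) a_{n+2} + (-n(n-1) + 4 n - 7) a_n = 0.
Thus a_{n+2} = (n(n-1) - 4 n + 7) / ((n+1)(n+2)) * a_n.

Check with a_0 = 1, a_1 = 1 (apply the recurrence for n = 0, 1, 2, 3): a_0 = 1, a_1 = 1, a_2 = 7/2, a_3 = 1/2, a_4 = 7/24, a_5 = 1/40.

a_(n+2) = (n(n-1) - 4 n + 7) / ((n+1)(n+2)) * a_n; check: a_0 = 1, a_1 = 1, a_2 = 7/2, a_3 = 1/2, a_4 = 7/24, a_5 = 1/40


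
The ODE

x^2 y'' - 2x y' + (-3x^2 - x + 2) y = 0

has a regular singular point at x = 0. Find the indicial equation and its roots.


Divide by x^2 to reach normal form y'' + P_1(x) y' + P_2(x) y = 0 with P_1(x) = -2/x and P_2(x) = -3 - 1/x + 2/x^2.
x = 0 is a singular point because the y'-coefficient -2/x has a pole at x = 0 and the y-coefficient -3 - 1/x + 2/x^2 has a pole at x = 0.
It is a regular singular point because x P_1(x) = p(x) = -2 and x^2 P_2(x) = q(x) = -3x^2 - x + 2 are polynomials, hence analytic at x = 0.
p(0) = -2,  q(0) = 2.
Indicial equation: r(r-1) + p(0) r + q(0) = 0, i.e. r^2 + (p(0) - 1) r + q(0) = 0, i.e. r^2 - 3 r + 2 = 0.
Discriminant: (-3)^2 - 4(2) = 1, so r = (3 ± 1)/2.
Solving: r_1 = 2, r_2 = 1.

indicial: r^2 - 3 r + 2 = 0; roots r_1 = 2, r_2 = 1


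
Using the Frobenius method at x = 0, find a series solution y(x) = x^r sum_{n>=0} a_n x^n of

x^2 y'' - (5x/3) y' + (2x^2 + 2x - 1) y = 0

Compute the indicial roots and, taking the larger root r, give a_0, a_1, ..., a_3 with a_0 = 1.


Write in Frobenius form y'' + (p(x)/x) y' + (q(x)/x^2) y = 0:
  p(x) = -5/3,  q(x) = 2x^2 + 2x - 1.
Indicial equation: r(r-1) + (-5/3) r + (-1) = 0 -> roots r_1 = 3, r_2 = -1/3.
Take r = r_1 = 3. Let y(x) = x^r sum_{n>=0} a_n x^n with a_0 = 1.
Substitute y = x^r sum a_n x^n and match x^{r+n}. The recurrence is
  D(n) a_n + 2 a_{n-1} + 2 a_{n-2} = 0,  where D(n) = (r+n)(r+n-1) + (-5/3)(r+n) + (-1).
  a_n = [-2 a_{n-1} - 2 a_{n-2}] / D(n).
Since the indicial polynomial factors as (r - r_1)(r - r_2), D(n) = (r_1 + n - r_1)(r_1 + n - r_2) = n(n + 10/3).
Evaluating step by step (a_0 = 1):
  n = 1: D(1) = 1(1 + 10/3) = 13/3; numerator = -2(1) = -2; a_1 = (-2)/(13/3) = -6/13
  n = 2: D(2) = 2(2 + 10/3) = 32/3; numerator = -2(-6/13) - 2(1) = -14/13; a_2 = (-14/13)/(32/3) = -21/208
  n = 3: D(3) = 3(3 + 10/3) = 19; numerator = -2(-21/208) - 2(-6/13) = 9/8; a_3 = (9/8)/(19) = 9/152

r = 3; a_0 = 1; a_1 = -6/13; a_2 = -21/208; a_3 = 9/152


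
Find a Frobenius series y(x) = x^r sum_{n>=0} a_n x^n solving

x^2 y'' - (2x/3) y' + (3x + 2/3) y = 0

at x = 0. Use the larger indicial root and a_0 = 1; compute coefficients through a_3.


Write in Frobenius form y'' + (p(x)/x) y' + (q(x)/x^2) y = 0:
  p(x) = -2/3,  q(x) = 3x + 2/3.
Indicial equation: r(r-1) + (-2/3) r + (2/3) = 0 -> roots r_1 = 1, r_2 = 2/3.
Take r = r_1 = 1. Let y(x) = x^r sum_{n>=0} a_n x^n with a_0 = 1.
Substitute y = x^r sum a_n x^n and match x^{r+n}. The recurrence is
  D(n) a_n + 3 a_{n-1} = 0,  where D(n) = (r+n)(r+n-1) + (-2/3)(r+n) + (2/3).
  a_n = -3 / D(n) * a_{n-1}.
Since the indicial polynomial factors as (r - r_1)(r - r_2), D(n) = (r_1 + n - r_1)(r_1 + n - r_2) = n(n + 1/3).
Evaluating step by step (a_0 = 1):
  n = 1: D(1) = 1(1 + 1/3) = 4/3; numerator = -3(1) = -3; a_1 = (-3)/(4/3) = -9/4
  n = 2: D(2) = 2(2 + 1/3) = 14/3; numerator = -3(-9/4) = 27/4; a_2 = (27/4)/(14/3) = 81/56
  n = 3: D(3) = 3(3 + 1/3) = 10; numerator = -3(81/56) = -243/56; a_3 = (-243/56)/(10) = -243/560

r = 1; a_0 = 1; a_1 = -9/4; a_2 = 81/56; a_3 = -243/560


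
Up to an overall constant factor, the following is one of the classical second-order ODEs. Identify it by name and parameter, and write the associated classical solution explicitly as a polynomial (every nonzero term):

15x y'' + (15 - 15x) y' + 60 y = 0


All three coefficients share the factor 15; dividing through by 15 gives  x y'' + (1 - x) y' + 4 y = 0.
This matches the Laguerre equation x y'' + (1 - x) y' + n y = 0 with n = 4; the polynomial solution is L_4(x).
With y = sum_k a_k x^k, matching x^k gives (k+1)k a_{k+1} + (k+1) a_{k+1} - k a_k + n a_k = 0, i.e. (k+1)^2 a_{k+1} = (k - n) a_k = (k - 4) a_k. The right side vanishes at k = 4, so the series terminates at degree 4.
Standard normalization L_n(0) = 1 gives a_0 = 1. Work upward with a_{k+1} = (k - 4) a_k / (k+1)^2:
  a_1 = (0 - 4)(1) / 1^2 = -4/1 = -4
  a_2 = (1 - 4)(-4) / 2^2 = 12/4 = 3
  a_3 = (2 - 4)(3) / 3^2 = -6/9 = -2/3
  a_4 = (3 - 4)(-2/3) / 4^2 = (2/3)/16 = 1/24
Hence L_4(x) = x^4/24 - 2 x^3/3 + 3 x^2 - 4 x + 1.

L_4(x); series = x^4/24 - 2 x^3/3 + 3 x^2 - 4 x + 1


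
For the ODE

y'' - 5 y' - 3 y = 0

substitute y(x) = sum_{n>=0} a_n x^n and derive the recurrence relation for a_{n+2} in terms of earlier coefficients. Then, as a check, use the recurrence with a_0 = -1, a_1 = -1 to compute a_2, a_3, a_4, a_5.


Substitute y = sum_n a_n x^n.
y''(x) has coefficient (n+2)(n+1) a_{n+2} at x^n;
-5 y'(x) has coefficient -5 (n+1) a_{n+1} at x^n;
-3 y(x) has coefficient -3 a_n at x^n.
Matching x^n: (n+2)(n+1) a_{n+2} - 5 (n+1) a_{n+1} - 3 a_n = 0.
Thus a_{n+2} = [5 (n+1) a_{n+1} + 3 a_n] / ((n+1)(n+2)).

Check with a_0 = -1, a_1 = -1 (apply the recurrence for n = 0, 1, 2, 3): a_0 = -1, a_1 = -1, a_2 = -4, a_3 = -43/6, a_4 = -239/24, a_5 = -331/30.

a_(n+2) = [5 (n+1) a_(n+1) + 3 a_n] / ((n+1)(n+2)); check: a_0 = -1, a_1 = -1, a_2 = -4, a_3 = -43/6, a_4 = -239/24, a_5 = -331/30


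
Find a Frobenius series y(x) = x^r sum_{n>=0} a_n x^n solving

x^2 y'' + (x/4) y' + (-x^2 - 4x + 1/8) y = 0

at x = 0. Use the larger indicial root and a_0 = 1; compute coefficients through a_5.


Write in Frobenius form y'' + (p(x)/x) y' + (q(x)/x^2) y = 0:
  p(x) = 1/4,  q(x) = -x^2 - 4x + 1/8.
Indicial equation: r(r-1) + (1/4) r + (1/8) = 0 -> roots r_1 = 1/2, r_2 = 1/4.
Take r = r_1 = 1/2. Let y(x) = x^r sum_{n>=0} a_n x^n with a_0 = 1.
Substitute y = x^r sum a_n x^n and match x^{r+n}. The recurrence is
  D(n) a_n - 4 a_{n-1} - 1 a_{n-2} = 0,  where D(n) = (r+n)(r+n-1) + (1/4)(r+n) + (1/8).
  a_n = [4 a_{n-1} + 1 a_{n-2}] / D(n).
Since the indicial polynomial factors as (r - r_1)(r - r_2), D(n) = (r_1 + n - r_1)(r_1 + n - r_2) = n(n + 1/4).
Evaluating step by step (a_0 = 1):
  n = 1: D(1) = 1(1 + 1/4) = 5/4; numerator = 4(1) = 4; a_1 = (4)/(5/4) = 16/5
  n = 2: D(2) = 2(2 + 1/4) = 9/2; numerator = 4(16/5) + 1(1) = 69/5; a_2 = (69/5)/(9/2) = 46/15
  n = 3: D(3) = 3(3 + 1/4) = 39/4; numerator = 4(46/15) + 1(16/5) = 232/15; a_3 = (232/15)/(39/4) = 928/585
  n = 4: D(4) = 4(4 + 1/4) = 17; numerator = 4(928/585) + 1(46/15) = 5506/585; a_4 = (5506/585)/(17) = 5506/9945
  n = 5: D(5) = 5(5 + 1/4) = 105/4; numerator = 4(5506/9945) + 1(928/585) = 840/221; a_5 = (840/221)/(105/4) = 32/221

r = 1/2; a_0 = 1; a_1 = 16/5; a_2 = 46/15; a_3 = 928/585; a_4 = 5506/9945; a_5 = 32/221
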